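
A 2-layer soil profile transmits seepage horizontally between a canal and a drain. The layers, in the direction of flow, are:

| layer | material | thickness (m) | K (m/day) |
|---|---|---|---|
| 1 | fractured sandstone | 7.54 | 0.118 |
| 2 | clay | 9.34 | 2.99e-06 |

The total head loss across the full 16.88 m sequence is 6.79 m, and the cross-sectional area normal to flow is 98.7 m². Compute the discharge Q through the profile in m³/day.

0.000215

Flow is perpendicular to layering, so the layers act in series and the equivalent K is the thickness-weighted harmonic mean.
Total thickness L = 7.54 + 9.34 = 16.88 m.
Σ(b_i/K_i) = 7.54/0.118 + 9.34/2.99e-06 = 3.124e+06 d.
K_eq = L / Σ(b_i/K_i) = 16.88 / 3.124e+06 = 5.404e-06 m/day.
Q = K_eq · A · (Δh/L) = 5.404e-06 × 98.7 × (6.79/16.88) = 0.0002145 m³/day.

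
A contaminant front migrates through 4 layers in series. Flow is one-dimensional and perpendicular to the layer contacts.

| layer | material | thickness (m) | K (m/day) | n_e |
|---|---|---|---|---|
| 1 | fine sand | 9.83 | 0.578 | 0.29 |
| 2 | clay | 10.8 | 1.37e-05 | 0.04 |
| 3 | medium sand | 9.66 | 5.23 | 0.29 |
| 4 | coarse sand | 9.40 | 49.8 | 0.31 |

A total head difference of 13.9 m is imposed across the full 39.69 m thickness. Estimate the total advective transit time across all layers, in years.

1400

With flow normal to the layers, continuity requires the same specific discharge q through every layer.
Σ(b_i/K_i) = 9.83/0.578 + 10.8/1.37e-05 + 9.66/5.23 + 9.40/49.8 = 7.883e+05 d.
q = Δh / Σ(b_i/K_i) = 13.9 / 7.883e+05 = 1.763e-05 m/day.
In each layer the seepage velocity is v_i = q/n_i, so the layer transit time is t_i = b_i·n_i / q:
  layer 1 (fine sand): t_1 = 9.83 × 0.29 / 1.763e-05 = 1.617e+05 d
  layer 2 (clay): t_2 = 10.8 × 0.04 / 1.763e-05 = 24501 d
  layer 3 (medium sand): t_3 = 9.66 × 0.29 / 1.763e-05 = 1.589e+05 d
  layer 4 (coarse sand): t_4 = 9.40 × 0.31 / 1.763e-05 = 1.653e+05 d
Total t = Σ t_i = 5.103e+05 days = 1397 years.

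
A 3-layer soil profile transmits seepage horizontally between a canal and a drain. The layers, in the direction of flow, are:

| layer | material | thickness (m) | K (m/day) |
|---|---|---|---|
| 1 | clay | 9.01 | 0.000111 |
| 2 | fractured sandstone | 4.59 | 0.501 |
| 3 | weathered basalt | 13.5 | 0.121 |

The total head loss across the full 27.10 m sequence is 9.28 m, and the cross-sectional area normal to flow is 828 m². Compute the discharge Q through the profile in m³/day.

Flow is perpendicular to layering, so the layers act in series and the equivalent K is the thickness-weighted harmonic mean.
Total thickness L = 9.01 + 4.59 + 13.5 = 27.10 m.
Σ(b_i/K_i) = 9.01/0.000111 + 4.59/0.501 + 13.5/0.121 = 81292 d.
K_eq = L / Σ(b_i/K_i) = 27.10 / 81292 = 0.0003334 m/day.
Q = K_eq · A · (Δh/L) = 0.0003334 × 828 × (9.28/27.10) = 0.09452 m³/day.

0.0945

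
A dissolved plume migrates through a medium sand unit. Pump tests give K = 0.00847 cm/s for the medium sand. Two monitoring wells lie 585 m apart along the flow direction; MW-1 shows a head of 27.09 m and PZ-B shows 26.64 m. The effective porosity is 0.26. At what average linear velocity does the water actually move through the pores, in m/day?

Convert K: 0.00847 cm/s × 864 = 7.318 m/day.
Hydraulic gradient i = (27.09 − 26.64) / 585 = 0.45 / 585 = 0.0007692.
Darcy flux q = K · i = 7.318 × 0.0007692 = 0.005629 m/day.
Seepage velocity v = q / n_e = 0.005629 / 0.26 = 0.02165 m/day.

0.0217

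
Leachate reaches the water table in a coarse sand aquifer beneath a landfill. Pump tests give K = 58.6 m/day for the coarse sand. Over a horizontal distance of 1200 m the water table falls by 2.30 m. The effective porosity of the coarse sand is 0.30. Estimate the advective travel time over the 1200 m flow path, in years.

8.78

Hydraulic gradient i = Δh / L = 2.30 / 1200 = 0.001917.
Darcy flux q = K · i = 58.60 × 0.001917 = 0.1123 m/day.
Seepage velocity v = q / n_e = 0.1123 / 0.30 = 0.3744 m/day.
Travel time t = L / v = 1200 / 0.3744 = 3205 days = 8.775 years.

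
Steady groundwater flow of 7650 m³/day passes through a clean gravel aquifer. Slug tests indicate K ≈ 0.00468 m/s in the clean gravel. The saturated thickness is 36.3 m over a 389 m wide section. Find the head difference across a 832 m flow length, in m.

1.11

Convert K: 0.00468 m/s × 86400 = 404.4 m/day.
Cross-sectional area A = 389 × 36.3 = 14121 m².
From Q = K·A·i, i = Q / (K·A) = 7650 / (404.4 × 14121) = 0.001340.
Head loss Δh = i · L = 0.001340 × 832 = 1.115 m.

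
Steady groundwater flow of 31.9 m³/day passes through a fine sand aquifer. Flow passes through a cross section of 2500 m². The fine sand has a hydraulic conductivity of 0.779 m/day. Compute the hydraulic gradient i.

From Q = K·A·i, i = Q / (K·A) = 31.9 / (0.7790 × 2500) = 0.01638.

0.0164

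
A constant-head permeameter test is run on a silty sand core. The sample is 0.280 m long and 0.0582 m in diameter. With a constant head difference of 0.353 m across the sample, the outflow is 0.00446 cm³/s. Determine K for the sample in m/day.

0.115

Cross-sectional area A = π·(d/2)² = π × (0.0582/2)² = 0.002660 m².
Convert discharge: 0.00446 cm³/s = 4.460e-09 m³/s.
Darcy's law rearranged: K = Q·L / (A·Δh) = 4.460e-09 × 0.280 / (0.002660 × 0.353) = 1.330e-06 m/s = 0.1149 m/day.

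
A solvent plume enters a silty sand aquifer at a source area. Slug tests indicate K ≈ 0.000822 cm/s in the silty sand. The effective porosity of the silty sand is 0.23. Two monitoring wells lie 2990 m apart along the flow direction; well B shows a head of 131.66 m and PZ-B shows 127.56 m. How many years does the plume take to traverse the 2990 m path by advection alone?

1930

Convert K: 0.000822 cm/s × 864 = 0.7102 m/day.
Hydraulic gradient i = (131.66 − 127.56) / 2990 = 4.1 / 2990 = 0.001371.
Darcy flux q = K · i = 0.7102 × 0.001371 = 0.0009739 m/day.
Seepage velocity v = q / n_e = 0.0009739 / 0.23 = 0.004234 m/day.
Travel time t = L / v = 2990 / 0.004234 = 7.062e+05 days = 1933 years.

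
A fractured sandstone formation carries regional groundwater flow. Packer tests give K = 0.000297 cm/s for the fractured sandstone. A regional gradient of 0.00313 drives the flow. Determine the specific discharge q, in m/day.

0.000803

Convert K: 0.000297 cm/s × 864 = 0.2566 m/day.
Hydraulic gradient i = 0.00313.
Specific discharge q = K · i = 0.2566 × 0.003130 = 0.0008032 m/day.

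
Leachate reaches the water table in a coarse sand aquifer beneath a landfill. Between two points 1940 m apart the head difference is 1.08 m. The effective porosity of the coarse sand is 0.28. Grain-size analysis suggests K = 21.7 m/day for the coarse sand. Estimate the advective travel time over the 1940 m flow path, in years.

123

Hydraulic gradient i = Δh / L = 1.08 / 1940 = 0.0005567.
Darcy flux q = K · i = 21.70 × 0.0005567 = 0.01208 m/day.
Seepage velocity v = q / n_e = 0.01208 / 0.28 = 0.04314 m/day.
Travel time t = L / v = 1940 / 0.04314 = 44965 days = 123.1 years.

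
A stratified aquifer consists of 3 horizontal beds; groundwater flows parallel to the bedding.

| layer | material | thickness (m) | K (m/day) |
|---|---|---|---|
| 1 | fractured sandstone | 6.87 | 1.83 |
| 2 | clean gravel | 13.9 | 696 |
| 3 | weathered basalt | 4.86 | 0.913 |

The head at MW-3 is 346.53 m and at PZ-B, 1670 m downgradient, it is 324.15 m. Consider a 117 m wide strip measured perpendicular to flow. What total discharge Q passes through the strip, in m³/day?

15200

Flow is parallel to layering, so each bed carries its own Darcy discharge and the transmissivities add.
Σ(K_i·b_i) = 1.83×6.87 + 696×13.9 + 0.913×4.86 = 9691 m²/day.
Hydraulic gradient i = (346.53 − 324.15) / 1670 = 22.38 / 1670 = 0.01340.
Q = Σ(K_i·b_i) · W · i = 9691 × 117 × 0.01340 = 15196 m³/day.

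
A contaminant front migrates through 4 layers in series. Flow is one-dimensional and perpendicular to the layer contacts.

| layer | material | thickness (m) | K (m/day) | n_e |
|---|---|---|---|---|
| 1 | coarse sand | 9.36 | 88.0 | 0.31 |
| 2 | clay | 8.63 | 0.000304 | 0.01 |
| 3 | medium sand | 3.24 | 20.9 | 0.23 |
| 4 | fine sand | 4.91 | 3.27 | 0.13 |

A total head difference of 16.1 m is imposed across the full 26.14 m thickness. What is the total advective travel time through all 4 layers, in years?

21.1

With flow normal to the layers, continuity requires the same specific discharge q through every layer.
Σ(b_i/K_i) = 9.36/88.0 + 8.63/0.000304 + 3.24/20.9 + 4.91/3.27 = 28390 d.
q = Δh / Σ(b_i/K_i) = 16.1 / 28390 = 0.0005671 m/day.
In each layer the seepage velocity is v_i = q/n_i, so the layer transit time is t_i = b_i·n_i / q:
  layer 1 (coarse sand): t_1 = 9.36 × 0.31 / 0.0005671 = 5117 d
  layer 2 (clay): t_2 = 8.63 × 0.01 / 0.0005671 = 152.2 d
  layer 3 (medium sand): t_3 = 3.24 × 0.23 / 0.0005671 = 1314 d
  layer 4 (fine sand): t_4 = 4.91 × 0.13 / 0.0005671 = 1126 d
Total t = Σ t_i = 7708 days = 21.10 years.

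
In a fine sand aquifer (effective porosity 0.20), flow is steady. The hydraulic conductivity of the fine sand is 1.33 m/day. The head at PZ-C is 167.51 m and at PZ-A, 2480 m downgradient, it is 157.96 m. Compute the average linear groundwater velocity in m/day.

0.0256

Hydraulic gradient i = (167.51 − 157.96) / 2480 = 9.55 / 2480 = 0.003851.
Darcy flux q = K · i = 1.330 × 0.003851 = 0.005122 m/day.
Seepage velocity v = q / n_e = 0.005122 / 0.20 = 0.02561 m/day.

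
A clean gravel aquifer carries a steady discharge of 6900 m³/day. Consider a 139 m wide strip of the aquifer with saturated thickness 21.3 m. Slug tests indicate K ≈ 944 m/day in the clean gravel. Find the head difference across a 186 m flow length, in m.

0.459

Cross-sectional area A = 139 × 21.3 = 2961 m².
From Q = K·A·i, i = Q / (K·A) = 6900 / (944.0 × 2961) = 0.002469.
Head loss Δh = i · L = 0.002469 × 186 = 0.4592 m.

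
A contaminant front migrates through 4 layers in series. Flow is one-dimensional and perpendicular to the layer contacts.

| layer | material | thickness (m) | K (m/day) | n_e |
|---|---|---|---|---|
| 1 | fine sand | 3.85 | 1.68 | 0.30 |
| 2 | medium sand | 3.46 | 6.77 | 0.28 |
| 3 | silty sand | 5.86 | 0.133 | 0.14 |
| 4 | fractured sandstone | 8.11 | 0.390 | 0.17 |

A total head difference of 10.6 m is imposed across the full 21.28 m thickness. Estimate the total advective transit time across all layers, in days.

With flow normal to the layers, continuity requires the same specific discharge q through every layer.
Σ(b_i/K_i) = 3.85/1.68 + 3.46/6.77 + 5.86/0.133 + 8.11/0.390 = 67.66 d.
q = Δh / Σ(b_i/K_i) = 10.6 / 67.66 = 0.1567 m/day.
In each layer the seepage velocity is v_i = q/n_i, so the layer transit time is t_i = b_i·n_i / q:
  layer 1 (fine sand): t_1 = 3.85 × 0.30 / 0.1567 = 7.372 d
  layer 2 (medium sand): t_2 = 3.46 × 0.28 / 0.1567 = 6.184 d
  layer 3 (silty sand): t_3 = 5.86 × 0.14 / 0.1567 = 5.236 d
  layer 4 (fractured sandstone): t_4 = 8.11 × 0.17 / 0.1567 = 8.800 d
Total t = Σ t_i = 27.59 days.

27.6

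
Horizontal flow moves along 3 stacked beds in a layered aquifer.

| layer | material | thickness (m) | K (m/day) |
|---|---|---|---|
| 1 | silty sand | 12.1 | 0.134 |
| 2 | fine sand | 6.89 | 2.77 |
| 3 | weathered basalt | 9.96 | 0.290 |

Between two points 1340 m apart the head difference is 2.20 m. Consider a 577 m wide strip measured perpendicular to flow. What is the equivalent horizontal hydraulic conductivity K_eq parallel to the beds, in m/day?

Flow is parallel to layering, so each bed carries its own Darcy discharge and the transmissivities add.
Σ(K_i·b_i) = 0.134×12.1 + 2.77×6.89 + 0.290×9.96 = 23.60 m²/day.
Total thickness b = 28.95 m, so K_eq = Σ(K_i·b_i)/b = 0.8150 m/day.

0.815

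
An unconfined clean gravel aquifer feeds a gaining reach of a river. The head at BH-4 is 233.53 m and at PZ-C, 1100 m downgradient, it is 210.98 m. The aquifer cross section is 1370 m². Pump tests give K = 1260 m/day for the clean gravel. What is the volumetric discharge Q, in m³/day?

Hydraulic gradient i = (233.53 − 210.98) / 1100 = 22.55 / 1100 = 0.02050.
Darcy's law: Q = K · A · i = 1260 × 1370 × 0.02050 = 35387 m³/day.

35400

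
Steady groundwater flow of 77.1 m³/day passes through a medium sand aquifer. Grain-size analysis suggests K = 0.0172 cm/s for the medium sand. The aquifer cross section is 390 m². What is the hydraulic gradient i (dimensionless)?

0.0133

Convert K: 0.0172 cm/s × 864 = 14.86 m/day.
From Q = K·A·i, i = Q / (K·A) = 77.1 / (14.86 × 390.0) = 0.01330.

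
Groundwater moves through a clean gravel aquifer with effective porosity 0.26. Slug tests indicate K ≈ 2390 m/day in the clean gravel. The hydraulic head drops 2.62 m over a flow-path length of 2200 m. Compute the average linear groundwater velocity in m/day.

10.9

Hydraulic gradient i = Δh / L = 2.62 / 2200 = 0.001191.
Darcy flux q = K · i = 2390 × 0.001191 = 2.846 m/day.
Seepage velocity v = q / n_e = 2.846 / 0.26 = 10.95 m/day.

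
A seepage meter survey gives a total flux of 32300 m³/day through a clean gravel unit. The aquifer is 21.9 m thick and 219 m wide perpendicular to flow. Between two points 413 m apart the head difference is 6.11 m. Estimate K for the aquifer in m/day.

455

Cross-sectional area A = 219 × 21.9 = 4796 m².
Hydraulic gradient i = Δh / L = 6.11 / 413 = 0.01479.
From Q = K·A·i, K = Q / (A·i) = 32300 / (4796 × 0.01479) = 455.2 m/day.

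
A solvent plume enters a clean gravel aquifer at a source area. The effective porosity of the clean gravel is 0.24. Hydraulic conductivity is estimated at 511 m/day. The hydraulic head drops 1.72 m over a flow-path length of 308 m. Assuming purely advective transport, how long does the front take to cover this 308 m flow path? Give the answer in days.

25.9

Hydraulic gradient i = Δh / L = 1.72 / 308 = 0.005584.
Darcy flux q = K · i = 511.0 × 0.005584 = 2.854 m/day.
Seepage velocity v = q / n_e = 2.854 / 0.24 = 11.89 m/day.
Travel time t = L / v = 308 / 11.89 = 25.90 days.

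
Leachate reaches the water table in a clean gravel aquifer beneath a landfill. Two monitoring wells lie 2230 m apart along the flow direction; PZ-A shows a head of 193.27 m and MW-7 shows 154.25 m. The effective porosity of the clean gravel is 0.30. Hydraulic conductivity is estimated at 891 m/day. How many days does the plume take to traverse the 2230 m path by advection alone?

42.9

Hydraulic gradient i = (193.27 − 154.25) / 2230 = 39.02 / 2230 = 0.01750.
Darcy flux q = K · i = 891.0 × 0.01750 = 15.59 m/day.
Seepage velocity v = q / n_e = 15.59 / 0.30 = 51.97 m/day.
Travel time t = L / v = 2230 / 51.97 = 42.91 days.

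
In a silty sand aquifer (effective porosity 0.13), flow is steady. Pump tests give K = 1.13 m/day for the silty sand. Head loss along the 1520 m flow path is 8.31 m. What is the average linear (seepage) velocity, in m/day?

0.0475

Hydraulic gradient i = Δh / L = 8.31 / 1520 = 0.005467.
Darcy flux q = K · i = 1.130 × 0.005467 = 0.006178 m/day.
Seepage velocity v = q / n_e = 0.006178 / 0.13 = 0.04752 m/day.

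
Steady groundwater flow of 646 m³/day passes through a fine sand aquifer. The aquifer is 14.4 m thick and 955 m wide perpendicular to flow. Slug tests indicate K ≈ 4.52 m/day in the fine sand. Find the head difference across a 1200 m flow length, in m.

12.5

Cross-sectional area A = 955 × 14.4 = 13752 m².
From Q = K·A·i, i = Q / (K·A) = 646 / (4.520 × 13752) = 0.01039.
Head loss Δh = i · L = 0.01039 × 1200 = 12.47 m.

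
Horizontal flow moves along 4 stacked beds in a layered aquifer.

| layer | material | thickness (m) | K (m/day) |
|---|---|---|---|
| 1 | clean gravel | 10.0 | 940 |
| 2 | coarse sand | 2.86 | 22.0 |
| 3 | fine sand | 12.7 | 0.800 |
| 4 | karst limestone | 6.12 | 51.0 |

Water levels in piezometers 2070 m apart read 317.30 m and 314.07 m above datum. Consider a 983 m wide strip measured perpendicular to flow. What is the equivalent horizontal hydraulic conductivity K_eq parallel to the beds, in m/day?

309

Flow is parallel to layering, so each bed carries its own Darcy discharge and the transmissivities add.
Σ(K_i·b_i) = 940×10.0 + 22.0×2.86 + 0.800×12.7 + 51.0×6.12 = 9785 m²/day.
Total thickness b = 31.68 m, so K_eq = Σ(K_i·b_i)/b = 308.9 m/day.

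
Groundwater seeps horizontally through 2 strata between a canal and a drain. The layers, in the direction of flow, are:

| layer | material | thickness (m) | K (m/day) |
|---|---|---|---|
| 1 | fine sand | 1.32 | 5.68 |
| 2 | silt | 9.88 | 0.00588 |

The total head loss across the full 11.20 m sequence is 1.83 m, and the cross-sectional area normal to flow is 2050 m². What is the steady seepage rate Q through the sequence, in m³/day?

2.23

Flow is perpendicular to layering, so the layers act in series and the equivalent K is the thickness-weighted harmonic mean.
Total thickness L = 1.32 + 9.88 = 11.20 m.
Σ(b_i/K_i) = 1.32/5.68 + 9.88/0.00588 = 1681 d.
K_eq = L / Σ(b_i/K_i) = 11.20 / 1681 = 0.006665 m/day.
Q = K_eq · A · (Δh/L) = 0.006665 × 2050 × (1.83/11.20) = 2.232 m³/day.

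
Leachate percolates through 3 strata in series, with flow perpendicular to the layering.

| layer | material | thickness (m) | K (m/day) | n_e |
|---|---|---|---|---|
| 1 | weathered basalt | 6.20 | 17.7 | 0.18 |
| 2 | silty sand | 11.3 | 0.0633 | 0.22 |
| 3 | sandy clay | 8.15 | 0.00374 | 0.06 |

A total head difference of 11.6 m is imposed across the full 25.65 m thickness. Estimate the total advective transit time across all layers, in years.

With flow normal to the layers, continuity requires the same specific discharge q through every layer.
Σ(b_i/K_i) = 6.20/17.7 + 11.3/0.0633 + 8.15/0.00374 = 2358 d.
q = Δh / Σ(b_i/K_i) = 11.6 / 2358 = 0.004919 m/day.
In each layer the seepage velocity is v_i = q/n_i, so the layer transit time is t_i = b_i·n_i / q:
  layer 1 (weathered basalt): t_1 = 6.20 × 0.18 / 0.004919 = 226.9 d
  layer 2 (silty sand): t_2 = 11.3 × 0.22 / 0.004919 = 505.3 d
  layer 3 (sandy clay): t_3 = 8.15 × 0.06 / 0.004919 = 99.40 d
Total t = Σ t_i = 831.6 days = 2.277 years.

2.28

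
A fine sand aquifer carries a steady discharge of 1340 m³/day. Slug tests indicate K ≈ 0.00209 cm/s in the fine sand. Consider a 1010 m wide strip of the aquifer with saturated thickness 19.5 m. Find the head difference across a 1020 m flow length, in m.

Convert K: 0.00209 cm/s × 864 = 1.806 m/day.
Cross-sectional area A = 1010 × 19.5 = 19695 m².
From Q = K·A·i, i = Q / (K·A) = 1340 / (1.806 × 19695) = 0.03768.
Head loss Δh = i · L = 0.03768 × 1020 = 38.43 m.

38.4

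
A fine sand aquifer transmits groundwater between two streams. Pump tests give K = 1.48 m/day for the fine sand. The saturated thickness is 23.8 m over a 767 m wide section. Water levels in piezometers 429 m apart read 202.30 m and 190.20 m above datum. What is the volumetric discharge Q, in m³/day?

Cross-sectional area A = 767 × 23.8 = 18255 m².
Hydraulic gradient i = (202.30 − 190.20) / 429 = 12.1 / 429 = 0.02821.
Darcy's law: Q = K · A · i = 1.480 × 18255 × 0.02821 = 762.0 m³/day.

762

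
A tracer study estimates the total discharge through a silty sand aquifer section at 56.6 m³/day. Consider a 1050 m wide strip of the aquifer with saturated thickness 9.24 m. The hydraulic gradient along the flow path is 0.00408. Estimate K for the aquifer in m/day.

1.43

Cross-sectional area A = 1050 × 9.24 = 9702 m².
Hydraulic gradient i = 0.00408.
From Q = K·A·i, K = Q / (A·i) = 56.6 / (9702 × 0.004080) = 1.430 m/day.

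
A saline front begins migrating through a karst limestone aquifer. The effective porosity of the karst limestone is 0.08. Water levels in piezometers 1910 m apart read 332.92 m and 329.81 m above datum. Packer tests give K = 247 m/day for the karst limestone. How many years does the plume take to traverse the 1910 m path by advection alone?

1.04

Hydraulic gradient i = (332.92 − 329.81) / 1910 = 3.11 / 1910 = 0.001628.
Darcy flux q = K · i = 247.0 × 0.001628 = 0.4022 m/day.
Seepage velocity v = q / n_e = 0.4022 / 0.08 = 5.027 m/day.
Travel time t = L / v = 1910 / 5.027 = 379.9 days = 1.040 years.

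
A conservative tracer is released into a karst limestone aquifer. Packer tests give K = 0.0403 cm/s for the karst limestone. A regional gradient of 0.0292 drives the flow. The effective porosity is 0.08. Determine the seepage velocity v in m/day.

Convert K: 0.0403 cm/s × 864 = 34.82 m/day.
Hydraulic gradient i = 0.0292.
Darcy flux q = K · i = 34.82 × 0.02920 = 1.017 m/day.
Seepage velocity v = q / n_e = 1.017 / 0.08 = 12.71 m/day.

12.7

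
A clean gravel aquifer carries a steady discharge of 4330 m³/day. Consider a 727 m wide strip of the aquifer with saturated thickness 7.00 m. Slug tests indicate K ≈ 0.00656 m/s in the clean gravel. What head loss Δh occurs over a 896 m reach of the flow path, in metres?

1.35

Convert K: 0.00656 m/s × 86400 = 566.8 m/day.
Cross-sectional area A = 727 × 7.00 = 5089 m².
From Q = K·A·i, i = Q / (K·A) = 4330 / (566.8 × 5089) = 0.001501.
Head loss Δh = i · L = 0.001501 × 896 = 1.345 m.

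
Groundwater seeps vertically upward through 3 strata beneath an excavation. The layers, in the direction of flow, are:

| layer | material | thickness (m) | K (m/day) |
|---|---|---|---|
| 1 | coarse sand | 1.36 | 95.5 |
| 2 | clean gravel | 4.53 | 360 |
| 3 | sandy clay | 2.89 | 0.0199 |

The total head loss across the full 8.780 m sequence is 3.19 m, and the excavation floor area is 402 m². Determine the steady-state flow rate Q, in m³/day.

Flow is perpendicular to layering, so the layers act in series and the equivalent K is the thickness-weighted harmonic mean.
Total thickness L = 1.36 + 4.53 + 2.89 = 8.780 m.
Σ(b_i/K_i) = 1.36/95.5 + 4.53/360 + 2.89/0.0199 = 145.3 d.
K_eq = L / Σ(b_i/K_i) = 8.780 / 145.3 = 0.06045 m/day.
Q = K_eq · A · (Δh/L) = 0.06045 × 402 × (3.19/8.780) = 8.829 m³/day.

8.83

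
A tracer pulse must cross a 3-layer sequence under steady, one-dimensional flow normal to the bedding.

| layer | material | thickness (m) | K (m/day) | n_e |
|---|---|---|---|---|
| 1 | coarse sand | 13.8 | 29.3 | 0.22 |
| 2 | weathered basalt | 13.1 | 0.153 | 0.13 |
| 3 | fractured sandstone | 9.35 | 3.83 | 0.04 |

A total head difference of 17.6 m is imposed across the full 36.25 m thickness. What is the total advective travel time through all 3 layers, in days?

25.7

With flow normal to the layers, continuity requires the same specific discharge q through every layer.
Σ(b_i/K_i) = 13.8/29.3 + 13.1/0.153 + 9.35/3.83 = 88.53 d.
q = Δh / Σ(b_i/K_i) = 17.6 / 88.53 = 0.1988 m/day.
In each layer the seepage velocity is v_i = q/n_i, so the layer transit time is t_i = b_i·n_i / q:
  layer 1 (coarse sand): t_1 = 13.8 × 0.22 / 0.1988 = 15.27 d
  layer 2 (weathered basalt): t_2 = 13.1 × 0.13 / 0.1988 = 8.567 d
  layer 3 (fractured sandstone): t_3 = 9.35 × 0.04 / 0.1988 = 1.881 d
Total t = Σ t_i = 25.72 days.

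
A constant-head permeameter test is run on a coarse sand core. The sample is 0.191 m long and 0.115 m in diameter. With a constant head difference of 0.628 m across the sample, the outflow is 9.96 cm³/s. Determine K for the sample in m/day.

Cross-sectional area A = π·(d/2)² = π × (0.115/2)² = 0.01039 m².
Convert discharge: 9.96 cm³/s = 9.960e-06 m³/s.
Darcy's law rearranged: K = Q·L / (A·Δh) = 9.960e-06 × 0.191 / (0.01039 × 0.628) = 0.0002916 m/s = 25.20 m/day.

25.2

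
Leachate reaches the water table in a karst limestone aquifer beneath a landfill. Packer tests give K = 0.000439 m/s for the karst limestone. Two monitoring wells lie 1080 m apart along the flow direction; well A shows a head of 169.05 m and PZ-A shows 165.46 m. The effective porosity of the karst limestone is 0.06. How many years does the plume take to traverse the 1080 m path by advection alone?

Convert K: 0.000439 m/s × 86400 = 37.93 m/day.
Hydraulic gradient i = (169.05 − 165.46) / 1080 = 3.59 / 1080 = 0.003324.
Darcy flux q = K · i = 37.93 × 0.003324 = 0.1261 m/day.
Seepage velocity v = q / n_e = 0.1261 / 0.06 = 2.101 m/day.
Travel time t = L / v = 1080 / 2.101 = 514.0 days = 1.407 years.

1.41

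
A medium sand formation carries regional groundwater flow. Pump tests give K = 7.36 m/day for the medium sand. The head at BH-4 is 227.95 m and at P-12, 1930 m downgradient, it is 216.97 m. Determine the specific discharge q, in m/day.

Hydraulic gradient i = (227.95 − 216.97) / 1930 = 10.98 / 1930 = 0.005689.
Specific discharge q = K · i = 7.360 × 0.005689 = 0.04187 m/day.

0.0419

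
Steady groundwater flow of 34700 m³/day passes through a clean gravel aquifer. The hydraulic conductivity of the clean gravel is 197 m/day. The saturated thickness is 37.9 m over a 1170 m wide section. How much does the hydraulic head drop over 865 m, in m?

3.44

Cross-sectional area A = 1170 × 37.9 = 44343 m².
From Q = K·A·i, i = Q / (K·A) = 34700 / (197.0 × 44343) = 0.003972.
Head loss Δh = i · L = 0.003972 × 865 = 3.436 m.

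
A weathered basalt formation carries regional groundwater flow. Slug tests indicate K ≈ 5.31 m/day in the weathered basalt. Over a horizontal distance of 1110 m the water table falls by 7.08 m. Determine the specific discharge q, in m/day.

Hydraulic gradient i = Δh / L = 7.08 / 1110 = 0.006378.
Specific discharge q = K · i = 5.310 × 0.006378 = 0.03387 m/day.

0.0339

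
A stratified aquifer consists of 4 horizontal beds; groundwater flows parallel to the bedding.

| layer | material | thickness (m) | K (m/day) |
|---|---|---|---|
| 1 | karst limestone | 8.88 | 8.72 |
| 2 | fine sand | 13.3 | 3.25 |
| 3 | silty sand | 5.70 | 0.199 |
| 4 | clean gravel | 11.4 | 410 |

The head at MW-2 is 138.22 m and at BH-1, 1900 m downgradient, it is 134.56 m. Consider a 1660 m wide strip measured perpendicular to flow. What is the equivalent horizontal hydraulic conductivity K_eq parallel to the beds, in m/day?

122

Flow is parallel to layering, so each bed carries its own Darcy discharge and the transmissivities add.
Σ(K_i·b_i) = 8.72×8.88 + 3.25×13.3 + 0.199×5.70 + 410×11.4 = 4796 m²/day.
Total thickness b = 39.28 m, so K_eq = Σ(K_i·b_i)/b = 122.1 m/day.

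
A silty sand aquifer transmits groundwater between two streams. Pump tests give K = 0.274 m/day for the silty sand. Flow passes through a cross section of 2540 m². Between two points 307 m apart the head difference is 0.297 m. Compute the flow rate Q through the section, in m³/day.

0.673

Hydraulic gradient i = Δh / L = 0.297 / 307 = 0.0009674.
Darcy's law: Q = K · A · i = 0.2740 × 2540 × 0.0009674 = 0.6733 m³/day.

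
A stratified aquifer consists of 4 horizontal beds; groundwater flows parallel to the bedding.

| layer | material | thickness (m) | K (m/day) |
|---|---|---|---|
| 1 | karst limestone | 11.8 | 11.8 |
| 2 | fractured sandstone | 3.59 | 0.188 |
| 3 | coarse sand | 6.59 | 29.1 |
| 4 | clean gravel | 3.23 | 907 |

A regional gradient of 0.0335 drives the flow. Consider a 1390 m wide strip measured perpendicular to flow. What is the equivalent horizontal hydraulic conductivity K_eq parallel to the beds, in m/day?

129

Flow is parallel to layering, so each bed carries its own Darcy discharge and the transmissivities add.
Σ(K_i·b_i) = 11.8×11.8 + 0.188×3.59 + 29.1×6.59 + 907×3.23 = 3261 m²/day.
Total thickness b = 25.21 m, so K_eq = Σ(K_i·b_i)/b = 129.4 m/day.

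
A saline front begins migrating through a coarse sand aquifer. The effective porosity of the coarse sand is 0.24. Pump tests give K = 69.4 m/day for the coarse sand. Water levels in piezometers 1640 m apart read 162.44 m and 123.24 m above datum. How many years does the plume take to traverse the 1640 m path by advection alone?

0.650

Hydraulic gradient i = (162.44 − 123.24) / 1640 = 39.2 / 1640 = 0.02390.
Darcy flux q = K · i = 69.40 × 0.02390 = 1.659 m/day.
Seepage velocity v = q / n_e = 1.659 / 0.24 = 6.912 m/day.
Travel time t = L / v = 1640 / 6.912 = 237.3 days = 0.6496 years.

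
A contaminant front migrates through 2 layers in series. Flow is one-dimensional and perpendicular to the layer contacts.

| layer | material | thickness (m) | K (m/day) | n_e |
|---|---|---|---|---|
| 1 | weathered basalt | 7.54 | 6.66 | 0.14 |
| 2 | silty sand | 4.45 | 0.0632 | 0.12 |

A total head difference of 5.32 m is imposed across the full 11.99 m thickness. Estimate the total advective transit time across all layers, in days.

21.4

With flow normal to the layers, continuity requires the same specific discharge q through every layer.
Σ(b_i/K_i) = 7.54/6.66 + 4.45/0.0632 = 71.54 d.
q = Δh / Σ(b_i/K_i) = 5.32 / 71.54 = 0.07436 m/day.
In each layer the seepage velocity is v_i = q/n_i, so the layer transit time is t_i = b_i·n_i / q:
  layer 1 (weathered basalt): t_1 = 7.54 × 0.14 / 0.07436 = 14.20 d
  layer 2 (silty sand): t_2 = 4.45 × 0.12 / 0.07436 = 7.181 d
Total t = Σ t_i = 21.38 days.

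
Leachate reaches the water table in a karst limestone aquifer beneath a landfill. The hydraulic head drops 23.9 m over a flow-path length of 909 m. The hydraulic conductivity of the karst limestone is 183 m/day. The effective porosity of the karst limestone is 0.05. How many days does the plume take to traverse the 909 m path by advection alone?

9.45

Hydraulic gradient i = Δh / L = 23.9 / 909 = 0.02629.
Darcy flux q = K · i = 183.0 × 0.02629 = 4.812 m/day.
Seepage velocity v = q / n_e = 4.812 / 0.05 = 96.23 m/day.
Travel time t = L / v = 909 / 96.23 = 9.446 days.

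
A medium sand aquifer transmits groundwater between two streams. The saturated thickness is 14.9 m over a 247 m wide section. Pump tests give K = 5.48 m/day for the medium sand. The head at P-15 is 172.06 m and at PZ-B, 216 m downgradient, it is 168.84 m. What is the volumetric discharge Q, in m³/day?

301

Cross-sectional area A = 247 × 14.9 = 3680 m².
Hydraulic gradient i = (172.06 − 168.84) / 216 = 3.22 / 216 = 0.01491.
Darcy's law: Q = K · A · i = 5.480 × 3680 × 0.01491 = 300.7 m³/day.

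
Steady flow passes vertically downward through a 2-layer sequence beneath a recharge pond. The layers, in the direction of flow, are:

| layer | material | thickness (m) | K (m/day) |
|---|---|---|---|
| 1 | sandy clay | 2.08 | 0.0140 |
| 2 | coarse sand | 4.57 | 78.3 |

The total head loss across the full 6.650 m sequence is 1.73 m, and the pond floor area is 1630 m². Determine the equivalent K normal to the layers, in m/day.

Flow is perpendicular to layering, so the layers act in series and the equivalent K is the thickness-weighted harmonic mean.
Total thickness L = 2.08 + 4.57 = 6.650 m.
Σ(b_i/K_i) = 2.08/0.0140 + 4.57/78.3 = 148.6 d.
K_eq = L / Σ(b_i/K_i) = 6.650 / 148.6 = 0.04474 m/day.

0.0447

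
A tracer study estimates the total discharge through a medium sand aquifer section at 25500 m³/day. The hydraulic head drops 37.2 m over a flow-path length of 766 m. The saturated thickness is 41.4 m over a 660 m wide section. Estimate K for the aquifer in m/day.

19.2

Cross-sectional area A = 660 × 41.4 = 27324 m².
Hydraulic gradient i = Δh / L = 37.2 / 766 = 0.04856.
From Q = K·A·i, K = Q / (A·i) = 25500 / (27324 × 0.04856) = 19.22 m/day.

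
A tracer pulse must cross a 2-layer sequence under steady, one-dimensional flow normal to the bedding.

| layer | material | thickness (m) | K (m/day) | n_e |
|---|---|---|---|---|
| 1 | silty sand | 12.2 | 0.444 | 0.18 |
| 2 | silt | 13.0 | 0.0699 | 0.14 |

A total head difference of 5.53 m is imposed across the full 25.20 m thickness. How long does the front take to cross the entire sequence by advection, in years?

0.424

With flow normal to the layers, continuity requires the same specific discharge q through every layer.
Σ(b_i/K_i) = 12.2/0.444 + 13.0/0.0699 = 213.5 d.
q = Δh / Σ(b_i/K_i) = 5.53 / 213.5 = 0.02591 m/day.
In each layer the seepage velocity is v_i = q/n_i, so the layer transit time is t_i = b_i·n_i / q:
  layer 1 (silty sand): t_1 = 12.2 × 0.18 / 0.02591 = 84.77 d
  layer 2 (silt): t_2 = 13.0 × 0.14 / 0.02591 = 70.25 d
Total t = Σ t_i = 155.0 days = 0.4244 years.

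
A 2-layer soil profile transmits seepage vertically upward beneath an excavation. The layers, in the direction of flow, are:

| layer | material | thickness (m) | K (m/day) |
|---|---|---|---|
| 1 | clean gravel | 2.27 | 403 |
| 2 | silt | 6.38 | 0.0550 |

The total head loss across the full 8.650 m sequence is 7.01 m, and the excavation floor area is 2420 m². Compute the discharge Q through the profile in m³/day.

146

Flow is perpendicular to layering, so the layers act in series and the equivalent K is the thickness-weighted harmonic mean.
Total thickness L = 2.27 + 6.38 = 8.650 m.
Σ(b_i/K_i) = 2.27/403 + 6.38/0.0550 = 116.0 d.
K_eq = L / Σ(b_i/K_i) = 8.650 / 116.0 = 0.07457 m/day.
Q = K_eq · A · (Δh/L) = 0.07457 × 2420 × (7.01/8.650) = 146.2 m³/day.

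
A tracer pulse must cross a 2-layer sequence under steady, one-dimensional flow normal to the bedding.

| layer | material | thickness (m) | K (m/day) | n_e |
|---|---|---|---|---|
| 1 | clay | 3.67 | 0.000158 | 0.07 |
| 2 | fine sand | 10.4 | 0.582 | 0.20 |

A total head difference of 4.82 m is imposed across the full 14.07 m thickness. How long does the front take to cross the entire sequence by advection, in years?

With flow normal to the layers, continuity requires the same specific discharge q through every layer.
Σ(b_i/K_i) = 3.67/0.000158 + 10.4/0.582 = 23246 d.
q = Δh / Σ(b_i/K_i) = 4.82 / 23246 = 0.0002074 m/day.
In each layer the seepage velocity is v_i = q/n_i, so the layer transit time is t_i = b_i·n_i / q:
  layer 1 (clay): t_1 = 3.67 × 0.07 / 0.0002074 = 1239 d
  layer 2 (fine sand): t_2 = 10.4 × 0.20 / 0.0002074 = 10031 d
Total t = Σ t_i = 11270 days = 30.86 years.

30.9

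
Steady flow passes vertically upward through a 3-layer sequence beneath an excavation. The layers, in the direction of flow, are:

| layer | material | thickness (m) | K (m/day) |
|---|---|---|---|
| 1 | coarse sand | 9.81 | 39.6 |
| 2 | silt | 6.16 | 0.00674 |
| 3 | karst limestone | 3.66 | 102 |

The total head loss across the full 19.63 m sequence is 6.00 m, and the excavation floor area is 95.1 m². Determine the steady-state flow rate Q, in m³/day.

Flow is perpendicular to layering, so the layers act in series and the equivalent K is the thickness-weighted harmonic mean.
Total thickness L = 9.81 + 6.16 + 3.66 = 19.63 m.
Σ(b_i/K_i) = 9.81/39.6 + 6.16/0.00674 + 3.66/102 = 914.2 d.
K_eq = L / Σ(b_i/K_i) = 19.63 / 914.2 = 0.02147 m/day.
Q = K_eq · A · (Δh/L) = 0.02147 × 95.1 × (6.00/19.63) = 0.6241 m³/day.

0.624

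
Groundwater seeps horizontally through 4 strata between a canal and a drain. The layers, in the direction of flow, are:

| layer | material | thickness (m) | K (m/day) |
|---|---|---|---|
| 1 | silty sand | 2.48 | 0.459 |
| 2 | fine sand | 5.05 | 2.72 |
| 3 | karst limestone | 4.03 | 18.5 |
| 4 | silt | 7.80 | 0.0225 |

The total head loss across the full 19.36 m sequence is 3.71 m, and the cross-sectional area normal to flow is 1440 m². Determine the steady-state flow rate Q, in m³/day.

15.1

Flow is perpendicular to layering, so the layers act in series and the equivalent K is the thickness-weighted harmonic mean.
Total thickness L = 2.48 + 5.05 + 4.03 + 7.80 = 19.36 m.
Σ(b_i/K_i) = 2.48/0.459 + 5.05/2.72 + 4.03/18.5 + 7.80/0.0225 = 354.1 d.
K_eq = L / Σ(b_i/K_i) = 19.36 / 354.1 = 0.05467 m/day.
Q = K_eq · A · (Δh/L) = 0.05467 × 1440 × (3.71/19.36) = 15.09 m³/day.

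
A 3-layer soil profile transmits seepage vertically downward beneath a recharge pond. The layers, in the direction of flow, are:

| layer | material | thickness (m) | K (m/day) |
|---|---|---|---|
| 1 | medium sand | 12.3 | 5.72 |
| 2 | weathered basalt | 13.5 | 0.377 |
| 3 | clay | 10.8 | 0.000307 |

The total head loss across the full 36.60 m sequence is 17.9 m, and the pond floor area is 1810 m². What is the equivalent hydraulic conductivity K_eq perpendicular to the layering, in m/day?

0.00104

Flow is perpendicular to layering, so the layers act in series and the equivalent K is the thickness-weighted harmonic mean.
Total thickness L = 12.3 + 13.5 + 10.8 = 36.60 m.
Σ(b_i/K_i) = 12.3/5.72 + 13.5/0.377 + 10.8/0.000307 = 35217 d.
K_eq = L / Σ(b_i/K_i) = 36.60 / 35217 = 0.001039 m/day.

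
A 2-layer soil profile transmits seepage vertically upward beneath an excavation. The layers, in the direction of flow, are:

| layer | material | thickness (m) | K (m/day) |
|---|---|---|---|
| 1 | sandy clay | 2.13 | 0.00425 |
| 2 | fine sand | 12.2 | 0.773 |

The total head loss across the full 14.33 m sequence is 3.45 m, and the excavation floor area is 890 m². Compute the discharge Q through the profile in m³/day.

5.94

Flow is perpendicular to layering, so the layers act in series and the equivalent K is the thickness-weighted harmonic mean.
Total thickness L = 2.13 + 12.2 = 14.33 m.
Σ(b_i/K_i) = 2.13/0.00425 + 12.2/0.773 = 517.0 d.
K_eq = L / Σ(b_i/K_i) = 14.33 / 517.0 = 0.02772 m/day.
Q = K_eq · A · (Δh/L) = 0.02772 × 890 × (3.45/14.33) = 5.940 m³/day.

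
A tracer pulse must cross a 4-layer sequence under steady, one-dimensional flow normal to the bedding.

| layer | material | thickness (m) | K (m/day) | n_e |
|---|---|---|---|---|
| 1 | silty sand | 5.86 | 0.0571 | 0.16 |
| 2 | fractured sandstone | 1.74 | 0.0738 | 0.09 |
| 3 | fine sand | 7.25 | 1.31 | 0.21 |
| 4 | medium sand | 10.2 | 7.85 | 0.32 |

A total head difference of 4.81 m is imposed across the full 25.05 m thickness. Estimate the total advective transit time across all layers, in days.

With flow normal to the layers, continuity requires the same specific discharge q through every layer.
Σ(b_i/K_i) = 5.86/0.0571 + 1.74/0.0738 + 7.25/1.31 + 10.2/7.85 = 133.0 d.
q = Δh / Σ(b_i/K_i) = 4.81 / 133.0 = 0.03616 m/day.
In each layer the seepage velocity is v_i = q/n_i, so the layer transit time is t_i = b_i·n_i / q:
  layer 1 (silty sand): t_1 = 5.86 × 0.16 / 0.03616 = 25.93 d
  layer 2 (fractured sandstone): t_2 = 1.74 × 0.09 / 0.03616 = 4.331 d
  layer 3 (fine sand): t_3 = 7.25 × 0.21 / 0.03616 = 42.11 d
  layer 4 (medium sand): t_4 = 10.2 × 0.32 / 0.03616 = 90.28 d
Total t = Σ t_i = 162.7 days.

163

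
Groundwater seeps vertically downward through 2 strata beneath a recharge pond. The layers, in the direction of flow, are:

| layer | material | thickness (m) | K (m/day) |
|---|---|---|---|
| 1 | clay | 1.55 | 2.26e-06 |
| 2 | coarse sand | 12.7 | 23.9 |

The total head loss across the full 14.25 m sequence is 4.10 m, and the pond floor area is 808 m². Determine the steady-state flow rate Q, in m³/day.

0.00483

Flow is perpendicular to layering, so the layers act in series and the equivalent K is the thickness-weighted harmonic mean.
Total thickness L = 1.55 + 12.7 = 14.25 m.
Σ(b_i/K_i) = 1.55/2.26e-06 + 12.7/23.9 = 6.858e+05 d.
K_eq = L / Σ(b_i/K_i) = 14.25 / 6.858e+05 = 2.078e-05 m/day.
Q = K_eq · A · (Δh/L) = 2.078e-05 × 808 × (4.10/14.25) = 0.004830 m³/day.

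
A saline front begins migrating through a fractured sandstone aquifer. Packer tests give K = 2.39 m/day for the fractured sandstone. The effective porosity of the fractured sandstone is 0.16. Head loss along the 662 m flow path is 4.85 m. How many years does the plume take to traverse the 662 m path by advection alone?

Hydraulic gradient i = Δh / L = 4.85 / 662 = 0.007326.
Darcy flux q = K · i = 2.390 × 0.007326 = 0.01751 m/day.
Seepage velocity v = q / n_e = 0.01751 / 0.16 = 0.1094 m/day.
Travel time t = L / v = 662 / 0.1094 = 6049 days = 16.56 years.

16.6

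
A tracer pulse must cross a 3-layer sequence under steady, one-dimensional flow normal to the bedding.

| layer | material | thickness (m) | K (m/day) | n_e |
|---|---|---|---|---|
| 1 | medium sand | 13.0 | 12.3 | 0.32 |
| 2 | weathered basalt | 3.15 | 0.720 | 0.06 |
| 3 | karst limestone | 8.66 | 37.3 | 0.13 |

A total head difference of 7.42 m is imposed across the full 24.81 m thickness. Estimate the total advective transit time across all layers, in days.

4.18

With flow normal to the layers, continuity requires the same specific discharge q through every layer.
Σ(b_i/K_i) = 13.0/12.3 + 3.15/0.720 + 8.66/37.3 = 5.664 d.
q = Δh / Σ(b_i/K_i) = 7.42 / 5.664 = 1.310 m/day.
In each layer the seepage velocity is v_i = q/n_i, so the layer transit time is t_i = b_i·n_i / q:
  layer 1 (medium sand): t_1 = 13.0 × 0.32 / 1.310 = 3.176 d
  layer 2 (weathered basalt): t_2 = 3.15 × 0.06 / 1.310 = 0.1443 d
  layer 3 (karst limestone): t_3 = 8.66 × 0.13 / 1.310 = 0.8594 d
Total t = Σ t_i = 4.179 days.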